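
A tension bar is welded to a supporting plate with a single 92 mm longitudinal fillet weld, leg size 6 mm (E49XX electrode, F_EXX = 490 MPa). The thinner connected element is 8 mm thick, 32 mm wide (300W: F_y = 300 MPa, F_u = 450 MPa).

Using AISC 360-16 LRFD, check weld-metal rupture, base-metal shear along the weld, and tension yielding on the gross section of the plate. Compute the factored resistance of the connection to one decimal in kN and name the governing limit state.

69.1 kN (gross-section yield governs)

Weld metal: throat = 0.707×6 = 4.242 mm, L = 92 mm. φR_n = 0.75 × 0.6 × 490 × 4.242 × 92 = 86.1 kN.
Base metal shear (8 mm plate): yield φR_n = 1.0×0.6×300×8×92 = 132.5 kN; rupture φR_n = 0.75×0.6×450×8×92 = 149.0 kN; take 132.5 kN (yield).
Tension yield (gross): A_g = 32×8 = 256 mm². φR_n = 0.90 × 300 × 256 = 69.1 kN.
Governing: min(86.1, 132.5, 69.1) = 69.1 kN → gross-section yield.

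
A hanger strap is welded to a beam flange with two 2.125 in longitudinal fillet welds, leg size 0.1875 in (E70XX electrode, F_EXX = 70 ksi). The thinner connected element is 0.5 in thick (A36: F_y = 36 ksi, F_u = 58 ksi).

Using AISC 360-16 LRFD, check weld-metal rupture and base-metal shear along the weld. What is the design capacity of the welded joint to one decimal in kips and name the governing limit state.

17.7 kips (weld metal governs)

Weld metal: throat = 0.707×0.1875 = 0.13256 in, L = 2×2.125 = 4.25 in. φR_n = 0.75 × 0.6 × 70 × 0.13256 × 4.25 = 17.7 kips.
Base metal shear (0.5 in plate): yield φR_n = 1.0×0.6×36×0.5×4.25 = 45.9 kips; rupture φR_n = 0.75×0.6×58×0.5×4.25 = 55.5 kips; take 45.9 kips (yield).
Governing: min(17.7, 45.9) = 17.7 kips → weld metal.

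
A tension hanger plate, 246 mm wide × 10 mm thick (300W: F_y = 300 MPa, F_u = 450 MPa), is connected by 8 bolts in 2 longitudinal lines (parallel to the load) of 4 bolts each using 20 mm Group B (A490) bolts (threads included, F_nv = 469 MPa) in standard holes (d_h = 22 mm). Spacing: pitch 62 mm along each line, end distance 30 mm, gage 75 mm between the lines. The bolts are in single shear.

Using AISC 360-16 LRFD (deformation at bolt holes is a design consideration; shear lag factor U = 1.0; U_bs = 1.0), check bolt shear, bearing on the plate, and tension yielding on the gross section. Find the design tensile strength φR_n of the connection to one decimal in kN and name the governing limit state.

Bolt shear: A_b = π(20)²/4 = 314.16 mm². φR_n = 0.75 × 469 × 314.16 × 8 × 1 = 884.0 kN.
Bearing (10 mm plate, F_u = 450 MPa): end bolts L_c = 30 − 22/2 = 19, R_n = min(1.2×19×10×450, 2.4×20×10×450) = 102.6 kN/bolt; interior L_c = 62 − 22 = 40, R_n = 216 kN/bolt. φR_n = 0.75 × (2×102.6 + 6×216) = 1125.9 kN.
Tension yield (gross): A_g = 246×10 = 2460 mm². φR_n = 0.90 × 300 × 2460 = 664.2 kN.
Governing: min(884.0, 1125.9, 664.2) = 664.2 kN → gross-section yield.

664.2 kN (gross-section yield governs)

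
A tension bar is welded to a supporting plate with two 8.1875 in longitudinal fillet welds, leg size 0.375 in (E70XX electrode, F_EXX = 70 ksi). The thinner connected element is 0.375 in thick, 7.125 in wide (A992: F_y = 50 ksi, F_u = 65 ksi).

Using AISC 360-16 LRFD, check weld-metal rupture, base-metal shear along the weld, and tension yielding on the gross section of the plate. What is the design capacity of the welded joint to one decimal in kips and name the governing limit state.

Weld metal: throat = 0.707×0.375 = 0.26513 in, L = 2×8.1875 = 16.375 in. φR_n = 0.75 × 0.6 × 70 × 0.26513 × 16.375 = 136.8 kips.
Base metal shear (0.375 in plate): yield φR_n = 1.0×0.6×50×0.375×16.375 = 184.2 kips; rupture φR_n = 0.75×0.6×65×0.375×16.375 = 179.6 kips; take 179.6 kips (rupture).
Tension yield (gross): A_g = 7.125×0.375 = 2.6719 in². φR_n = 0.90 × 50 × 2.6719 = 120.2 kips.
Governing: min(136.8, 179.6, 120.2) = 120.2 kips → gross-section yield.

120.2 kips (gross-section yield governs)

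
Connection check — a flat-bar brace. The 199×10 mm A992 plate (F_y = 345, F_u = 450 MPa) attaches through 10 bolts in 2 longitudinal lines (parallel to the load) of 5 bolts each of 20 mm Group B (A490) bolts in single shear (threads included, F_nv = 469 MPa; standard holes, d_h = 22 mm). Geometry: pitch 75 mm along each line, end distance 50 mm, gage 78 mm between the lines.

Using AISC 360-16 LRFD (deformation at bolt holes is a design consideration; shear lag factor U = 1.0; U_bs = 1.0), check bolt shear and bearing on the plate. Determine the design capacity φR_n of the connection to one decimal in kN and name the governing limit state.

Bolt shear: A_b = π(20)²/4 = 314.16 mm². φR_n = 0.75 × 469 × 314.16 × 10 × 1 = 1105.1 kN.
Bearing (10 mm plate, F_u = 450 MPa): end bolts L_c = 50 − 22/2 = 39, R_n = min(1.2×39×10×450, 2.4×20×10×450) = 210.6 kN/bolt; interior L_c = 75 − 22 = 53, R_n = 216 kN/bolt. φR_n = 0.75 × (2×210.6 + 8×216) = 1611.9 kN.
Governing: min(1105.1, 1611.9) = 1105.1 kN → bolt shear.

1105.1 kN (bolt shear governs)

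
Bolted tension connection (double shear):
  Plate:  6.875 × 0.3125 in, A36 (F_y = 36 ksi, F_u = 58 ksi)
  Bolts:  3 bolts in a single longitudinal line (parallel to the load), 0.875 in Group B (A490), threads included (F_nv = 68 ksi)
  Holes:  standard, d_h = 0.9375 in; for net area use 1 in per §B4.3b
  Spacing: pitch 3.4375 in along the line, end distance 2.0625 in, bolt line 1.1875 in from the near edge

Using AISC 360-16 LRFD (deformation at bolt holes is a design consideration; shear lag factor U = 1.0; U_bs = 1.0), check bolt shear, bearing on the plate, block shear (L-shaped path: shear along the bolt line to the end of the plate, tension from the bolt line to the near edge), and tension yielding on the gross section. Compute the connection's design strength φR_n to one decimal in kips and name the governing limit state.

Bolt shear: A_b = π(0.875)²/4 = 0.60132 in². φR_n = 0.75 × 68 × 0.60132 × 3 × 2 = 184.0 kips.
Bearing (0.3125 in plate, F_u = 58 ksi): end bolts L_c = 2.0625 − 0.9375/2 = 1.59375, R_n = min(1.2×1.59375×0.3125×58, 2.4×0.875×0.3125×58) = 34.664 kips/bolt; interior L_c = 3.4375 − 0.9375 = 2.5, R_n = 38.063 kips/bolt. φR_n = 0.75 × (1×34.664 + 2×38.063) = 83.1 kips.
Block shear: shear path 1×[2.0625+2×3.4375] = 1×8.9375 in, A_gv = 2.793, A_nv = 1×(8.9375 − 2.5×1)×0.3125 = 2.0117 in²; tension to near edge: (1.1875 − 0.5×1)×0.3125 = 0.21484 in². R_n = min(0.6×58×2.0117, 0.6×36×2.793) + 1.0×58×0.21484 = min(70.007, 60.329) + 12.461 = 72.79 kips. φR_n = 0.75 × 72.79 = 54.6 kips.
Tension yield (gross): A_g = 6.875×0.3125 = 2.1484 in². φR_n = 0.90 × 36 × 2.1484 = 69.6 kips.
Governing: min(184.0, 83.1, 54.6, 69.6) = 54.6 kips → block shear.

54.6 kips (block shear governs)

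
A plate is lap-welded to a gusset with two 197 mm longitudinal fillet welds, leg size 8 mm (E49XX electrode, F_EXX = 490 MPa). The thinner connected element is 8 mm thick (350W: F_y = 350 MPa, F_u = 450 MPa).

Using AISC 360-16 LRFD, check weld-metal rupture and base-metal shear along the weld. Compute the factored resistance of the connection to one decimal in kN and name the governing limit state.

Weld metal: throat = 0.707×8 = 5.656 mm, L = 2×197 = 394 mm. φR_n = 0.75 × 0.6 × 490 × 5.656 × 394 = 491.4 kN.
Base metal shear (8 mm plate): yield φR_n = 1.0×0.6×350×8×394 = 661.9 kN; rupture φR_n = 0.75×0.6×450×8×394 = 638.3 kN; take 638.3 kN (rupture).
Governing: min(491.4, 638.3) = 491.4 kN → weld metal.

491.4 kN (weld metal governs)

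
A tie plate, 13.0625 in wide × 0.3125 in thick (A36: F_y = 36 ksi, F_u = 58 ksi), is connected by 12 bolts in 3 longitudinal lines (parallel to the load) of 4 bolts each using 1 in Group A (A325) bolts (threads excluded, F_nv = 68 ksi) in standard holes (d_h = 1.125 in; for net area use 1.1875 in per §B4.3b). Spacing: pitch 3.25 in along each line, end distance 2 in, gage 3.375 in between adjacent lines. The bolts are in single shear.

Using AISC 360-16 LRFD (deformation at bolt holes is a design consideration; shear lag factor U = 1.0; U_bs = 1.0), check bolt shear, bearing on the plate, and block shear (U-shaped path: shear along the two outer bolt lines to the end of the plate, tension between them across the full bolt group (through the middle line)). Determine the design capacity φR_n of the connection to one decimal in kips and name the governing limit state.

Bolt shear: A_b = π(1)²/4 = 0.7854 in². φR_n = 0.75 × 68 × 0.7854 × 12 × 1 = 480.7 kips.
Bearing (0.3125 in plate, F_u = 58 ksi): end bolts L_c = 2 − 1.125/2 = 1.4375, R_n = min(1.2×1.4375×0.3125×58, 2.4×1×0.3125×58) = 31.266 kips/bolt; interior L_c = 3.25 − 1.125 = 2.125, R_n = 43.5 kips/bolt. φR_n = 0.75 × (3×31.266 + 9×43.5) = 364.0 kips.
Block shear: shear path 2×[2+3×3.25] = 2×11.75 in, A_gv = 7.3438, A_nv = 2×(11.75 − 3.5×1.1875)×0.3125 = 4.7461 in²; tension across gage: (6.75 − 2×1.1875)×0.3125 = 1.3672 in². R_n = min(0.6×58×4.7461, 0.6×36×7.3438) + 1.0×58×1.3672 = min(165.16, 158.63) + 79.298 = 237.93 kips. φR_n = 0.75 × 237.93 = 178.4 kips.
Governing: min(480.7, 364.0, 178.4) = 178.4 kips → block shear.

178.4 kips (block shear governs)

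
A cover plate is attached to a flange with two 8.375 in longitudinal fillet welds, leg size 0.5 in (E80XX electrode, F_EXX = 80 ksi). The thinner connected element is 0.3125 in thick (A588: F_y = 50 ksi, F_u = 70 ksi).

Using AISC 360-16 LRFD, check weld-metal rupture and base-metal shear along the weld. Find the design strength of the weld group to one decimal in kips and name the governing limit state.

157.0 kips (base-metal shear governs)

Weld metal: throat = 0.707×0.5 = 0.3535 in, L = 2×8.375 = 16.75 in. φR_n = 0.75 × 0.6 × 80 × 0.3535 × 16.75 = 213.2 kips.
Base metal shear (0.3125 in plate): yield φR_n = 1.0×0.6×50×0.3125×16.75 = 157.0 kips; rupture φR_n = 0.75×0.6×70×0.3125×16.75 = 164.9 kips; take 157.0 kips (yield).
Governing: min(213.2, 157.0) = 157.0 kips → base-metal shear.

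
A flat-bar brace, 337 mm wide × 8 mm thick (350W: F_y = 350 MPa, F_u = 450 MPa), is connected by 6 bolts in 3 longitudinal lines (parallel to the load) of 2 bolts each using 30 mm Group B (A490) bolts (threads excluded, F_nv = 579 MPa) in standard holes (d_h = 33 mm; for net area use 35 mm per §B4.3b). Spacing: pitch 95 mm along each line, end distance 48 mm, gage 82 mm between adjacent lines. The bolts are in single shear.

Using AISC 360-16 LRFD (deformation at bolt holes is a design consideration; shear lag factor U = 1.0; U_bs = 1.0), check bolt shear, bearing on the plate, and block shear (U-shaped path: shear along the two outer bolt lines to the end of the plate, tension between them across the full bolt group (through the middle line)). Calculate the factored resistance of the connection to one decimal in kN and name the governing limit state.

547.0 kN (block shear governs)

Bolt shear: A_b = π(30)²/4 = 706.86 mm². φR_n = 0.75 × 579 × 706.86 × 6 × 1 = 1841.7 kN.
Bearing (8 mm plate, F_u = 450 MPa): end bolts L_c = 48 − 33/2 = 31.5, R_n = min(1.2×31.5×8×450, 2.4×30×8×450) = 136.08 kN/bolt; interior L_c = 95 − 33 = 62, R_n = 259.2 kN/bolt. φR_n = 0.75 × (3×136.08 + 3×259.2) = 889.4 kN.
Block shear: shear path 2×[48+1×95] = 2×143 mm, A_gv = 2288, A_nv = 2×(143 − 1.5×35)×8 = 1448 mm²; tension across gage: (164 − 2×35)×8 = 752 mm². R_n = min(0.6×450×1448, 0.6×350×2288) + 1.0×450×752 = min(390.96, 480.48) + 338.4 = 729.36 kN. φR_n = 0.75 × 729.36 = 547.0 kN.
Governing: min(1841.7, 889.4, 547.0) = 547.0 kN → block shear.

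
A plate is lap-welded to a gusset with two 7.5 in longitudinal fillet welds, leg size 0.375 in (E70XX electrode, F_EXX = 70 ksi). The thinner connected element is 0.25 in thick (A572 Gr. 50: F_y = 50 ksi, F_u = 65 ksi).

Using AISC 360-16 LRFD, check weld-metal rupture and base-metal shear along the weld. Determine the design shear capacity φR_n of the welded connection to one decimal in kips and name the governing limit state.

Weld metal: throat = 0.707×0.375 = 0.26513 in, L = 2×7.5 = 15 in. φR_n = 0.75 × 0.6 × 70 × 0.26513 × 15 = 125.3 kips.
Base metal shear (0.25 in plate): yield φR_n = 1.0×0.6×50×0.25×15 = 112.5 kips; rupture φR_n = 0.75×0.6×65×0.25×15 = 109.7 kips; take 109.7 kips (rupture).
Governing: min(125.3, 109.7) = 109.7 kips → base-metal shear.

109.7 kips (base-metal shear governs)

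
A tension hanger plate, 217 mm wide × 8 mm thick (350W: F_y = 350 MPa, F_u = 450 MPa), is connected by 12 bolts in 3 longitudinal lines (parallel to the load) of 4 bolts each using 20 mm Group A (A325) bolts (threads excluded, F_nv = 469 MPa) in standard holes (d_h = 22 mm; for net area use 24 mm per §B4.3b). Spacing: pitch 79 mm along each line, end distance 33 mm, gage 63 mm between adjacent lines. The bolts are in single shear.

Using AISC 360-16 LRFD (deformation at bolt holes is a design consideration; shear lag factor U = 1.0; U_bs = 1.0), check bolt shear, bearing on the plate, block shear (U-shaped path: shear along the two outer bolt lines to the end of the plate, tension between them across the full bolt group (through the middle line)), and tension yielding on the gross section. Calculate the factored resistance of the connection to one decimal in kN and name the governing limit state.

546.8 kN (gross-section yield governs)

Bolt shear: A_b = π(20)²/4 = 314.16 mm². φR_n = 0.75 × 469 × 314.16 × 12 × 1 = 1326.1 kN.
Bearing (8 mm plate, F_u = 450 MPa): end bolts L_c = 33 − 22/2 = 22, R_n = min(1.2×22×8×450, 2.4×20×8×450) = 95.04 kN/bolt; interior L_c = 79 − 22 = 57, R_n = 172.8 kN/bolt. φR_n = 0.75 × (3×95.04 + 9×172.8) = 1380.2 kN.
Block shear: shear path 2×[33+3×79] = 2×270 mm, A_gv = 4320, A_nv = 2×(270 − 3.5×24)×8 = 2976 mm²; tension across gage: (126 − 2×24)×8 = 624 mm². R_n = min(0.6×450×2976, 0.6×350×4320) + 1.0×450×624 = min(803.52, 907.2) + 280.8 = 1084.3 kN. φR_n = 0.75 × 1084.3 = 813.2 kN.
Tension yield (gross): A_g = 217×8 = 1736 mm². φR_n = 0.90 × 350 × 1736 = 546.8 kN.
Governing: min(1326.1, 1380.2, 813.2, 546.8) = 546.8 kN → gross-section yield.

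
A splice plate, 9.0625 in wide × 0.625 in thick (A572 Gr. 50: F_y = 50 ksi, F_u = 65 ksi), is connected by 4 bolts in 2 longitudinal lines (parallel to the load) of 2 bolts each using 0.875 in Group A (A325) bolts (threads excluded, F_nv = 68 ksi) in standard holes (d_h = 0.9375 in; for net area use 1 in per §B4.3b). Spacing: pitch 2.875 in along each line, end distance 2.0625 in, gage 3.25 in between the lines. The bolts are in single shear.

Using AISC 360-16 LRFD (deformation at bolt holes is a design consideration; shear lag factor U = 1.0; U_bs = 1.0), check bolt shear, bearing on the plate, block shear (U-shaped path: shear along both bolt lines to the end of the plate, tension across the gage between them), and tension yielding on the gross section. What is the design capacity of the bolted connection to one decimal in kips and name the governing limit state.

122.7 kips (bolt shear governs)

Bolt shear: A_b = π(0.875)²/4 = 0.60132 in². φR_n = 0.75 × 68 × 0.60132 × 4 × 1 = 122.7 kips.
Bearing (0.625 in plate, F_u = 65 ksi): end bolts L_c = 2.0625 − 0.9375/2 = 1.59375, R_n = min(1.2×1.59375×0.625×65, 2.4×0.875×0.625×65) = 77.695 kips/bolt; interior L_c = 2.875 − 0.9375 = 1.9375, R_n = 85.313 kips/bolt. φR_n = 0.75 × (2×77.695 + 2×85.313) = 244.5 kips.
Block shear: shear path 2×[2.0625+1×2.875] = 2×4.9375 in, A_gv = 6.1719, A_nv = 2×(4.9375 − 1.5×1)×0.625 = 4.2969 in²; tension across gage: (3.25 − 1×1)×0.625 = 1.4063 in². R_n = min(0.6×65×4.2969, 0.6×50×6.1719) + 1.0×65×1.4063 = min(167.58, 185.16) + 91.41 = 258.99 kips. φR_n = 0.75 × 258.99 = 194.2 kips.
Tension yield (gross): A_g = 9.0625×0.625 = 5.6641 in². φR_n = 0.90 × 50 × 5.6641 = 254.9 kips.
Governing: min(122.7, 244.5, 194.2, 254.9) = 122.7 kips → bolt shear.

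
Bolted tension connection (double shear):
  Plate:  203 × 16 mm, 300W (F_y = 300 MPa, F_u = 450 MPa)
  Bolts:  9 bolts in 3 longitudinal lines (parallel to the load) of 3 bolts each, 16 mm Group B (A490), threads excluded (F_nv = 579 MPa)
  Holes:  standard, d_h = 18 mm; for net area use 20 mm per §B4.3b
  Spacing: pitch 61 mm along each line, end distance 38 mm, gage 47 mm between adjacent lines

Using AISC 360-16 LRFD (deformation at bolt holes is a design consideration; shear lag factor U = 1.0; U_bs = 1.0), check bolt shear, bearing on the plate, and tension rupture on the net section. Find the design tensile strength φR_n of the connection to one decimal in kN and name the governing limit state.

772.2 kN (net-section rupture governs)

Bolt shear: A_b = π(16)²/4 = 201.06 mm². φR_n = 0.75 × 579 × 201.06 × 9 × 2 = 1571.6 kN.
Bearing (16 mm plate, F_u = 450 MPa): end bolts L_c = 38 − 18/2 = 29, R_n = min(1.2×29×16×450, 2.4×16×16×450) = 250.56 kN/bolt; interior L_c = 61 − 18 = 43, R_n = 276.48 kN/bolt. φR_n = 0.75 × (3×250.56 + 6×276.48) = 1807.9 kN.
Tension rupture (net): A_n = (203 − 3×20)×16 = 2288 mm² (U = 1.0, A_e = A_n). φR_n = 0.75 × 450 × 2288 = 772.2 kN.
Governing: min(1571.6, 1807.9, 772.2) = 772.2 kN → net-section rupture.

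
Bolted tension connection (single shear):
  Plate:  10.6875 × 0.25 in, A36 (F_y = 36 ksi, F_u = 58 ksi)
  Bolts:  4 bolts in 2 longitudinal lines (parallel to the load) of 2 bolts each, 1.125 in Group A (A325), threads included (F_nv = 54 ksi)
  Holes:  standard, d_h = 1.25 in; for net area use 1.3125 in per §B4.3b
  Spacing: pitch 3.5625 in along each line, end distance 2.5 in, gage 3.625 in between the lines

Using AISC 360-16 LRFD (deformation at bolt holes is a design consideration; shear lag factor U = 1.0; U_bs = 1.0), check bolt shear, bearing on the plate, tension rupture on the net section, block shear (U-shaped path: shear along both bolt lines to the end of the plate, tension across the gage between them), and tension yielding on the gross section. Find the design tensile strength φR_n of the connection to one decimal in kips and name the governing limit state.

74.3 kips (block shear governs)

Bolt shear: A_b = π(1.125)²/4 = 0.99402 in². φR_n = 0.75 × 54 × 0.99402 × 4 × 1 = 161.0 kips.
Bearing (0.25 in plate, F_u = 58 ksi): end bolts L_c = 2.5 − 1.25/2 = 1.875, R_n = min(1.2×1.875×0.25×58, 2.4×1.125×0.25×58) = 32.625 kips/bolt; interior L_c = 3.5625 − 1.25 = 2.3125, R_n = 39.15 kips/bolt. φR_n = 0.75 × (2×32.625 + 2×39.15) = 107.7 kips.
Tension rupture (net): A_n = (10.6875 − 2×1.3125)×0.25 = 2.0156 in² (U = 1.0, A_e = A_n). φR_n = 0.75 × 58 × 2.0156 = 87.7 kips.
Block shear: shear path 2×[2.5+1×3.5625] = 2×6.0625 in, A_gv = 3.0313, A_nv = 2×(6.0625 − 1.5×1.3125)×0.25 = 2.0469 in²; tension across gage: (3.625 − 1×1.3125)×0.25 = 0.57813 in². R_n = min(0.6×58×2.0469, 0.6×36×3.0313) + 1.0×58×0.57813 = min(71.232, 65.476) + 33.532 = 99.008 kips. φR_n = 0.75 × 99.008 = 74.3 kips.
Tension yield (gross): A_g = 10.6875×0.25 = 2.6719 in². φR_n = 0.90 × 36 × 2.6719 = 86.6 kips.
Governing: min(161.0, 107.7, 87.7, 74.3, 86.6) = 74.3 kips → block shear.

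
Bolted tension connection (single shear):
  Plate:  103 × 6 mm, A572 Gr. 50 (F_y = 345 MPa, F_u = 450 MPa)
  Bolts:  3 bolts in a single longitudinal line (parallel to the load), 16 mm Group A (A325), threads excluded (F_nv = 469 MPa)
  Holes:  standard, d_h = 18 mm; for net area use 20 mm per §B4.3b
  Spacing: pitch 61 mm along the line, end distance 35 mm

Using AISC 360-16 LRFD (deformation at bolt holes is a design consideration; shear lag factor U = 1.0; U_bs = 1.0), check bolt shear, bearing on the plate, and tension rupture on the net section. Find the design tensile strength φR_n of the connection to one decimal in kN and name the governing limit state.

Bolt shear: A_b = π(16)²/4 = 201.06 mm². φR_n = 0.75 × 469 × 201.06 × 3 × 1 = 212.2 kN.
Bearing (6 mm plate, F_u = 450 MPa): end bolts L_c = 35 − 18/2 = 26, R_n = min(1.2×26×6×450, 2.4×16×6×450) = 84.24 kN/bolt; interior L_c = 61 − 18 = 43, R_n = 103.68 kN/bolt. φR_n = 0.75 × (1×84.24 + 2×103.68) = 218.7 kN.
Tension rupture (net): A_n = (103 − 1×20)×6 = 498 mm² (U = 1.0, A_e = A_n). φR_n = 0.75 × 450 × 498 = 168.1 kN.
Governing: min(212.2, 218.7, 168.1) = 168.1 kN → net-section rupture.

168.1 kN (net-section rupture governs)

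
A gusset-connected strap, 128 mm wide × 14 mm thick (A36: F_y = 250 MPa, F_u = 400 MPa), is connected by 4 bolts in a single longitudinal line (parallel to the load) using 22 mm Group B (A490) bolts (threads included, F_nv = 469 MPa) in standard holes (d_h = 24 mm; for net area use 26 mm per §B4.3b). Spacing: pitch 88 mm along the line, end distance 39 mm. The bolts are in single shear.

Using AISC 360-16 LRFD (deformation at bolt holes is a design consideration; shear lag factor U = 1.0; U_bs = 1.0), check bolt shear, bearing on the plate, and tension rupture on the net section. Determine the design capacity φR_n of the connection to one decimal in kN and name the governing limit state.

Bolt shear: A_b = π(22)²/4 = 380.13 mm². φR_n = 0.75 × 469 × 380.13 × 4 × 1 = 534.8 kN.
Bearing (14 mm plate, F_u = 400 MPa): end bolts L_c = 39 − 24/2 = 27, R_n = min(1.2×27×14×400, 2.4×22×14×400) = 181.44 kN/bolt; interior L_c = 88 − 24 = 64, R_n = 295.68 kN/bolt. φR_n = 0.75 × (1×181.44 + 3×295.68) = 801.4 kN.
Tension rupture (net): A_n = (128 − 1×26)×14 = 1428 mm² (U = 1.0, A_e = A_n). φR_n = 0.75 × 400 × 1428 = 428.4 kN.
Governing: min(534.8, 801.4, 428.4) = 428.4 kN → net-section rupture.

428.4 kN (net-section rupture governs)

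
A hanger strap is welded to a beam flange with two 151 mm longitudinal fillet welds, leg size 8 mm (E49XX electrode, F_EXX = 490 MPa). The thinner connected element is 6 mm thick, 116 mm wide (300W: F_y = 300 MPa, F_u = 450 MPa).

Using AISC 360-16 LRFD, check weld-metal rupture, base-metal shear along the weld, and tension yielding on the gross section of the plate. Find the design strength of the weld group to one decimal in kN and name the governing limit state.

187.9 kN (gross-section yield governs)

Weld metal: throat = 0.707×8 = 5.656 mm, L = 2×151 = 302 mm. φR_n = 0.75 × 0.6 × 490 × 5.656 × 302 = 376.6 kN.
Base metal shear (6 mm plate): yield φR_n = 1.0×0.6×300×6×302 = 326.2 kN; rupture φR_n = 0.75×0.6×450×6×302 = 366.9 kN; take 326.2 kN (yield).
Tension yield (gross): A_g = 116×6 = 696 mm². φR_n = 0.90 × 300 × 696 = 187.9 kN.
Governing: min(376.6, 326.2, 187.9) = 187.9 kN → gross-section yield.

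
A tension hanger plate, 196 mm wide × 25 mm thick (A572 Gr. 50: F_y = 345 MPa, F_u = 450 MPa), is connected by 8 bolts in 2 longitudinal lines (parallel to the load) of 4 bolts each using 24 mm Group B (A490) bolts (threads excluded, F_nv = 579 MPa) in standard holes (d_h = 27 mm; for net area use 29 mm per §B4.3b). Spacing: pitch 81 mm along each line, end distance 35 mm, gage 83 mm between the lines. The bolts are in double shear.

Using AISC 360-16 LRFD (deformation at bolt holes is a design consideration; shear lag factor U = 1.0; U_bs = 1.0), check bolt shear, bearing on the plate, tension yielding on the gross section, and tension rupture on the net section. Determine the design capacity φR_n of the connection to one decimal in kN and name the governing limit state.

1164.4 kN (net-section rupture governs)

Bolt shear: A_b = π(24)²/4 = 452.39 mm². φR_n = 0.75 × 579 × 452.39 × 8 × 2 = 3143.2 kN.
Bearing (25 mm plate, F_u = 450 MPa): end bolts L_c = 35 − 27/2 = 21.5, R_n = min(1.2×21.5×25×450, 2.4×24×25×450) = 290.25 kN/bolt; interior L_c = 81 − 27 = 54, R_n = 648 kN/bolt. φR_n = 0.75 × (2×290.25 + 6×648) = 3351.4 kN.
Tension yield (gross): A_g = 196×25 = 4900 mm². φR_n = 0.90 × 345 × 4900 = 1521.5 kN.
Tension rupture (net): A_n = (196 − 2×29)×25 = 3450 mm² (U = 1.0, A_e = A_n). φR_n = 0.75 × 450 × 3450 = 1164.4 kN.
Governing: min(3143.2, 3351.4, 1521.5, 1164.4) = 1164.4 kN → net-section rupture.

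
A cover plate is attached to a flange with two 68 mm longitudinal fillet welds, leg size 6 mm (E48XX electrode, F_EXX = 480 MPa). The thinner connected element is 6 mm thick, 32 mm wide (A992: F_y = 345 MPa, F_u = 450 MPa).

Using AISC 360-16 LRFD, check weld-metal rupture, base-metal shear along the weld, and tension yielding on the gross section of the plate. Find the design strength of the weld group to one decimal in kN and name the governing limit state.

Weld metal: throat = 0.707×6 = 4.242 mm, L = 2×68 = 136 mm. φR_n = 0.75 × 0.6 × 480 × 4.242 × 136 = 124.6 kN.
Base metal shear (6 mm plate): yield φR_n = 1.0×0.6×345×6×136 = 168.9 kN; rupture φR_n = 0.75×0.6×450×6×136 = 165.2 kN; take 165.2 kN (rupture).
Tension yield (gross): A_g = 32×6 = 192 mm². φR_n = 0.90 × 345 × 192 = 59.6 kN.
Governing: min(124.6, 165.2, 59.6) = 59.6 kN → gross-section yield.

59.6 kN (gross-section yield governs)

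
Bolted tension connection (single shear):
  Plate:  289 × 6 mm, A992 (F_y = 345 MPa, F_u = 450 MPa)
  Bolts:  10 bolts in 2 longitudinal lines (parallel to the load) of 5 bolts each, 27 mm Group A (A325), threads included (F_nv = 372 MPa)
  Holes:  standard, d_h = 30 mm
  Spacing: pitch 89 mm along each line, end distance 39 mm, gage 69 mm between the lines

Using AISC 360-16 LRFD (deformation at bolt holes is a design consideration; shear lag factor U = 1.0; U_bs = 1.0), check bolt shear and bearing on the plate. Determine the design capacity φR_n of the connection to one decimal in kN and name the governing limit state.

1166.4 kN (bearing governs)

Bolt shear: A_b = π(27)²/4 = 572.56 mm². φR_n = 0.75 × 372 × 572.56 × 10 × 1 = 1597.4 kN.
Bearing (6 mm plate, F_u = 450 MPa): end bolts L_c = 39 − 30/2 = 24, R_n = min(1.2×24×6×450, 2.4×27×6×450) = 77.76 kN/bolt; interior L_c = 89 − 30 = 59, R_n = 174.96 kN/bolt. φR_n = 0.75 × (2×77.76 + 8×174.96) = 1166.4 kN.
Governing: min(1597.4, 1166.4) = 1166.4 kN → bearing.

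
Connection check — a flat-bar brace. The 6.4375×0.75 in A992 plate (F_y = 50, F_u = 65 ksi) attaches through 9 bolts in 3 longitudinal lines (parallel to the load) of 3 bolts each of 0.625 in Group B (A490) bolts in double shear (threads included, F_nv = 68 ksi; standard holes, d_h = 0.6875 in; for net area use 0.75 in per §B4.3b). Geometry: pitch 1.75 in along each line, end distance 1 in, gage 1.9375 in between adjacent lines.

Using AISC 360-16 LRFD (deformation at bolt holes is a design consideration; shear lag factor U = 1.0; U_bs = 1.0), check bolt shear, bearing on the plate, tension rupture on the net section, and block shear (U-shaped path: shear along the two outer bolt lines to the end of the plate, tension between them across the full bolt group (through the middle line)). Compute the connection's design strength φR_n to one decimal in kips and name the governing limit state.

153.1 kips (net-section rupture governs)

Bolt shear: A_b = π(0.625)²/4 = 0.3068 in². φR_n = 0.75 × 68 × 0.3068 × 9 × 2 = 281.6 kips.
Bearing (0.75 in plate, F_u = 65 ksi): end bolts L_c = 1 − 0.6875/2 = 0.65625, R_n = min(1.2×0.65625×0.75×65, 2.4×0.625×0.75×65) = 38.391 kips/bolt; interior L_c = 1.75 − 0.6875 = 1.0625, R_n = 62.156 kips/bolt. φR_n = 0.75 × (3×38.391 + 6×62.156) = 366.1 kips.
Tension rupture (net): A_n = (6.4375 − 3×0.75)×0.75 = 3.1406 in² (U = 1.0, A_e = A_n). φR_n = 0.75 × 65 × 3.1406 = 153.1 kips.
Block shear: shear path 2×[1+2×1.75] = 2×4.5 in, A_gv = 6.75, A_nv = 2×(4.5 − 2.5×0.75)×0.75 = 3.9375 in²; tension across gage: (3.875 − 2×0.75)×0.75 = 1.7813 in². R_n = min(0.6×65×3.9375, 0.6×50×6.75) + 1.0×65×1.7813 = min(153.56, 202.5) + 115.78 = 269.34 kips. φR_n = 0.75 × 269.34 = 202.0 kips.
Governing: min(281.6, 366.1, 153.1, 202.0) = 153.1 kips → net-section rupture.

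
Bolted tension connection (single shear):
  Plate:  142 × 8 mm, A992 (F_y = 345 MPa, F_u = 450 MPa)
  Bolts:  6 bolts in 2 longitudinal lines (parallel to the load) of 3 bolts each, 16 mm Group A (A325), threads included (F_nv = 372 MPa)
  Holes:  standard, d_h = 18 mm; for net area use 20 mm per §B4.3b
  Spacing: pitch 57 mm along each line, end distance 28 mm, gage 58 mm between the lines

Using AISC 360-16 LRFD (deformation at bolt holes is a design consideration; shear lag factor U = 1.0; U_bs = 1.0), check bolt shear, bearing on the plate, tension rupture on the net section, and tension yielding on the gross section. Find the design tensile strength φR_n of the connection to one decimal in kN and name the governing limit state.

275.4 kN (net-section rupture governs)

Bolt shear: A_b = π(16)²/4 = 201.06 mm². φR_n = 0.75 × 372 × 201.06 × 6 × 1 = 336.6 kN.
Bearing (8 mm plate, F_u = 450 MPa): end bolts L_c = 28 − 18/2 = 19, R_n = min(1.2×19×8×450, 2.4×16×8×450) = 82.08 kN/bolt; interior L_c = 57 − 18 = 39, R_n = 138.24 kN/bolt. φR_n = 0.75 × (2×82.08 + 4×138.24) = 537.8 kN.
Tension rupture (net): A_n = (142 − 2×20)×8 = 816 mm² (U = 1.0, A_e = A_n). φR_n = 0.75 × 450 × 816 = 275.4 kN.
Tension yield (gross): A_g = 142×8 = 1136 mm². φR_n = 0.90 × 345 × 1136 = 352.7 kN.
Governing: min(336.6, 537.8, 275.4, 352.7) = 275.4 kN → net-section rupture.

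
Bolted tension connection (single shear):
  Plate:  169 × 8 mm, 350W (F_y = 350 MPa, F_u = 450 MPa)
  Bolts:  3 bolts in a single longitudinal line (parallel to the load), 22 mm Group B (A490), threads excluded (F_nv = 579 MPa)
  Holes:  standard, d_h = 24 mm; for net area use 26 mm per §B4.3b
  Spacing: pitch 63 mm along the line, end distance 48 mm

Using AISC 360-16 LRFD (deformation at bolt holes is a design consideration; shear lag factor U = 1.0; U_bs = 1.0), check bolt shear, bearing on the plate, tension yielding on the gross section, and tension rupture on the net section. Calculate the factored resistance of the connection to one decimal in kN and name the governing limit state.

Bolt shear: A_b = π(22)²/4 = 380.13 mm². φR_n = 0.75 × 579 × 380.13 × 3 × 1 = 495.2 kN.
Bearing (8 mm plate, F_u = 450 MPa): end bolts L_c = 48 − 24/2 = 36, R_n = min(1.2×36×8×450, 2.4×22×8×450) = 155.52 kN/bolt; interior L_c = 63 − 24 = 39, R_n = 168.48 kN/bolt. φR_n = 0.75 × (1×155.52 + 2×168.48) = 369.4 kN.
Tension yield (gross): A_g = 169×8 = 1352 mm². φR_n = 0.90 × 350 × 1352 = 425.9 kN.
Tension rupture (net): A_n = (169 − 1×26)×8 = 1144 mm² (U = 1.0, A_e = A_n). φR_n = 0.75 × 450 × 1144 = 386.1 kN.
Governing: min(495.2, 369.4, 425.9, 386.1) = 369.4 kN → bearing.

369.4 kN (bearing governs)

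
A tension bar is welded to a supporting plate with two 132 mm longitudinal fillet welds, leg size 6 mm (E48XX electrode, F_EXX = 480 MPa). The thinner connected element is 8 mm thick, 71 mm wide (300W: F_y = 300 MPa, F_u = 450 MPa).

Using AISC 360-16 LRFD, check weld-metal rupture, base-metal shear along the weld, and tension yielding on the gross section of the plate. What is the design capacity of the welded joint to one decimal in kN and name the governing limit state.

Weld metal: throat = 0.707×6 = 4.242 mm, L = 2×132 = 264 mm. φR_n = 0.75 × 0.6 × 480 × 4.242 × 264 = 241.9 kN.
Base metal shear (8 mm plate): yield φR_n = 1.0×0.6×300×8×264 = 380.2 kN; rupture φR_n = 0.75×0.6×450×8×264 = 427.7 kN; take 380.2 kN (yield).
Tension yield (gross): A_g = 71×8 = 568 mm². φR_n = 0.90 × 300 × 568 = 153.4 kN.
Governing: min(241.9, 380.2, 153.4) = 153.4 kN → gross-section yield.

153.4 kN (gross-section yield governs)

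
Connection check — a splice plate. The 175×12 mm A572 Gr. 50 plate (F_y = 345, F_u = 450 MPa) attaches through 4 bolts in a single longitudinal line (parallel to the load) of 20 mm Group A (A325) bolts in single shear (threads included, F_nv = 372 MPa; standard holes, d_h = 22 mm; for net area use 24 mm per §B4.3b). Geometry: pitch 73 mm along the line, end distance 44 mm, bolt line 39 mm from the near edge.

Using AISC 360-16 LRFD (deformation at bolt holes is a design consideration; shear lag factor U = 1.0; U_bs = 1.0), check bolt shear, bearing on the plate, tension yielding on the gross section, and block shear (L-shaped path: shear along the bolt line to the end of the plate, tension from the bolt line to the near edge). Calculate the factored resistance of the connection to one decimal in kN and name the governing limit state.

350.6 kN (bolt shear governs)

Bolt shear: A_b = π(20)²/4 = 314.16 mm². φR_n = 0.75 × 372 × 314.16 × 4 × 1 = 350.6 kN.
Bearing (12 mm plate, F_u = 450 MPa): end bolts L_c = 44 − 22/2 = 33, R_n = min(1.2×33×12×450, 2.4×20×12×450) = 213.84 kN/bolt; interior L_c = 73 − 22 = 51, R_n = 259.2 kN/bolt. φR_n = 0.75 × (1×213.84 + 3×259.2) = 743.6 kN.
Tension yield (gross): A_g = 175×12 = 2100 mm². φR_n = 0.90 × 345 × 2100 = 652.1 kN.
Block shear: shear path 1×[44+3×73] = 1×263 mm, A_gv = 3156, A_nv = 1×(263 − 3.5×24)×12 = 2148 mm²; tension to near edge: (39 − 0.5×24)×12 = 324 mm². R_n = min(0.6×450×2148, 0.6×345×3156) + 1.0×450×324 = min(579.96, 653.29) + 145.8 = 725.76 kN. φR_n = 0.75 × 725.76 = 544.3 kN.
Governing: min(350.6, 743.6, 652.1, 544.3) = 350.6 kN → bolt shear.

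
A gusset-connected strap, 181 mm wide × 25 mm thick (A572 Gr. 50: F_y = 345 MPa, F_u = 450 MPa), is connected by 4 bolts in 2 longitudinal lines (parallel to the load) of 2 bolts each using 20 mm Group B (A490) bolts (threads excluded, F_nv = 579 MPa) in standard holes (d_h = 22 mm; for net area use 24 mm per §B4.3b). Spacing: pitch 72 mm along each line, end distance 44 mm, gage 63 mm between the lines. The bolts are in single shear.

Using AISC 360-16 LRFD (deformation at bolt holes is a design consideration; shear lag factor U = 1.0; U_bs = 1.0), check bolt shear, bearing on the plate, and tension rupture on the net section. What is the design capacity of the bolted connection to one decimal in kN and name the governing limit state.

Bolt shear: A_b = π(20)²/4 = 314.16 mm². φR_n = 0.75 × 579 × 314.16 × 4 × 1 = 545.7 kN.
Bearing (25 mm plate, F_u = 450 MPa): end bolts L_c = 44 − 22/2 = 33, R_n = min(1.2×33×25×450, 2.4×20×25×450) = 445.5 kN/bolt; interior L_c = 72 − 22 = 50, R_n = 540 kN/bolt. φR_n = 0.75 × (2×445.5 + 2×540) = 1478.3 kN.
Tension rupture (net): A_n = (181 − 2×24)×25 = 3325 mm² (U = 1.0, A_e = A_n). φR_n = 0.75 × 450 × 3325 = 1122.2 kN.
Governing: min(545.7, 1478.3, 1122.2) = 545.7 kN → bolt shear.

545.7 kN (bolt shear governs)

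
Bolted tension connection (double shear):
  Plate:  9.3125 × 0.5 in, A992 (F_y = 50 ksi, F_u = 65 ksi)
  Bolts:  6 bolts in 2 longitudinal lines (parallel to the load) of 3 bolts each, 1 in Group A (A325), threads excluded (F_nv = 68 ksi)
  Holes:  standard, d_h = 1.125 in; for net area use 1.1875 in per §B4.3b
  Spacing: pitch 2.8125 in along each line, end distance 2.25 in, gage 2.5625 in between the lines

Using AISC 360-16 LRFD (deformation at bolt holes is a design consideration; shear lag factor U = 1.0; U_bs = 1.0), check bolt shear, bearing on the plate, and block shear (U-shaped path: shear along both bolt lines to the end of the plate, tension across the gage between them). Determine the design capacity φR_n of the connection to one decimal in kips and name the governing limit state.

Bolt shear: A_b = π(1)²/4 = 0.7854 in². φR_n = 0.75 × 68 × 0.7854 × 6 × 2 = 480.7 kips.
Bearing (0.5 in plate, F_u = 65 ksi): end bolts L_c = 2.25 − 1.125/2 = 1.6875, R_n = min(1.2×1.6875×0.5×65, 2.4×1×0.5×65) = 65.813 kips/bolt; interior L_c = 2.8125 − 1.125 = 1.6875, R_n = 65.813 kips/bolt. φR_n = 0.75 × (2×65.813 + 4×65.813) = 296.2 kips.
Block shear: shear path 2×[2.25+2×2.8125] = 2×7.875 in, A_gv = 7.875, A_nv = 2×(7.875 − 2.5×1.1875)×0.5 = 4.9063 in²; tension across gage: (2.5625 − 1×1.1875)×0.5 = 0.6875 in². R_n = min(0.6×65×4.9063, 0.6×50×7.875) + 1.0×65×0.6875 = min(191.35, 236.25) + 44.688 = 236.04 kips. φR_n = 0.75 × 236.04 = 177.0 kips.
Governing: min(480.7, 296.2, 177.0) = 177.0 kips → block shear.

177.0 kips (block shear governs)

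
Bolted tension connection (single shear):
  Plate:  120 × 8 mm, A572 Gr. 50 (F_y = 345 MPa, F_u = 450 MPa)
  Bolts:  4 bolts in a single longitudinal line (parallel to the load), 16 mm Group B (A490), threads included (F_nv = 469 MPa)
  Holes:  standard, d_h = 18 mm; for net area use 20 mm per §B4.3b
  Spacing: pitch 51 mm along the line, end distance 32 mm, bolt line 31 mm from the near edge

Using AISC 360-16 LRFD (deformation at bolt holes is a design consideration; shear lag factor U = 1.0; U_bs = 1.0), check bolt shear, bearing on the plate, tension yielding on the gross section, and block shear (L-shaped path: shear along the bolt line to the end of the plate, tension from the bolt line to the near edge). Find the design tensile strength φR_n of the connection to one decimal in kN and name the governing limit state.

Bolt shear: A_b = π(16)²/4 = 201.06 mm². φR_n = 0.75 × 469 × 201.06 × 4 × 1 = 282.9 kN.
Bearing (8 mm plate, F_u = 450 MPa): end bolts L_c = 32 − 18/2 = 23, R_n = min(1.2×23×8×450, 2.4×16×8×450) = 99.36 kN/bolt; interior L_c = 51 − 18 = 33, R_n = 138.24 kN/bolt. φR_n = 0.75 × (1×99.36 + 3×138.24) = 385.6 kN.
Tension yield (gross): A_g = 120×8 = 960 mm². φR_n = 0.90 × 345 × 960 = 298.1 kN.
Block shear: shear path 1×[32+3×51] = 1×185 mm, A_gv = 1480, A_nv = 1×(185 − 3.5×20)×8 = 920 mm²; tension to near edge: (31 − 0.5×20)×8 = 168 mm². R_n = min(0.6×450×920, 0.6×345×1480) + 1.0×450×168 = min(248.4, 306.36) + 75.6 = 324 kN. φR_n = 0.75 × 324 = 243.0 kN.
Governing: min(282.9, 385.6, 298.1, 243.0) = 243.0 kN → block shear.

243.0 kN (block shear governs)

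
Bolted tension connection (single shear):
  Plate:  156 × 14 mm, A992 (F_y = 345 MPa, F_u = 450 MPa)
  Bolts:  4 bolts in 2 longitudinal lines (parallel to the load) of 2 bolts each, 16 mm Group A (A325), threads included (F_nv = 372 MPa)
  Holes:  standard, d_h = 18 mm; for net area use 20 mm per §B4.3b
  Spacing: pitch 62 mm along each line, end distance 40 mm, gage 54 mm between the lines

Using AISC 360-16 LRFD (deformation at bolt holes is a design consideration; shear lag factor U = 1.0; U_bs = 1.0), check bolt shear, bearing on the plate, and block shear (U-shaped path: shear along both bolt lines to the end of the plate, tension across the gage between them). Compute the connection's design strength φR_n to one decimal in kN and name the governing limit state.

Bolt shear: A_b = π(16)²/4 = 201.06 mm². φR_n = 0.75 × 372 × 201.06 × 4 × 1 = 224.4 kN.
Bearing (14 mm plate, F_u = 450 MPa): end bolts L_c = 40 − 18/2 = 31, R_n = min(1.2×31×14×450, 2.4×16×14×450) = 234.36 kN/bolt; interior L_c = 62 − 18 = 44, R_n = 241.92 kN/bolt. φR_n = 0.75 × (2×234.36 + 2×241.92) = 714.4 kN.
Block shear: shear path 2×[40+1×62] = 2×102 mm, A_gv = 2856, A_nv = 2×(102 − 1.5×20)×14 = 2016 mm²; tension across gage: (54 − 1×20)×14 = 476 mm². R_n = min(0.6×450×2016, 0.6×345×2856) + 1.0×450×476 = min(544.32, 591.19) + 214.2 = 758.52 kN. φR_n = 0.75 × 758.52 = 568.9 kN.
Governing: min(224.4, 714.4, 568.9) = 224.4 kN → bolt shear.

224.4 kN (bolt shear governs)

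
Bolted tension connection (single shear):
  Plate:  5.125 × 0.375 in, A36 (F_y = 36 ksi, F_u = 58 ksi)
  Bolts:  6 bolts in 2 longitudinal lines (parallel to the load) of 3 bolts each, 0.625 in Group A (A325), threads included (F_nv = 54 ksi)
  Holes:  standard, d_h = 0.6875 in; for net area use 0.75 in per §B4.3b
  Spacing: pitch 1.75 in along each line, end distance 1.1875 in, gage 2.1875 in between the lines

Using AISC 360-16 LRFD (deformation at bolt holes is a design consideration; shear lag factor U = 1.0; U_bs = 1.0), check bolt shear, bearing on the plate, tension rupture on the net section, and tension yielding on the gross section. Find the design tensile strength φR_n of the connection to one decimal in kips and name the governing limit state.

Bolt shear: A_b = π(0.625)²/4 = 0.3068 in². φR_n = 0.75 × 54 × 0.3068 × 6 × 1 = 74.6 kips.
Bearing (0.375 in plate, F_u = 58 ksi): end bolts L_c = 1.1875 − 0.6875/2 = 0.84375, R_n = min(1.2×0.84375×0.375×58, 2.4×0.625×0.375×58) = 22.022 kips/bolt; interior L_c = 1.75 − 0.6875 = 1.0625, R_n = 27.731 kips/bolt. φR_n = 0.75 × (2×22.022 + 4×27.731) = 116.2 kips.
Tension rupture (net): A_n = (5.125 − 2×0.75)×0.375 = 1.3594 in² (U = 1.0, A_e = A_n). φR_n = 0.75 × 58 × 1.3594 = 59.1 kips.
Tension yield (gross): A_g = 5.125×0.375 = 1.9219 in². φR_n = 0.90 × 36 × 1.9219 = 62.3 kips.
Governing: min(74.6, 116.2, 59.1, 62.3) = 59.1 kips → net-section rupture.

59.1 kips (net-section rupture governs)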